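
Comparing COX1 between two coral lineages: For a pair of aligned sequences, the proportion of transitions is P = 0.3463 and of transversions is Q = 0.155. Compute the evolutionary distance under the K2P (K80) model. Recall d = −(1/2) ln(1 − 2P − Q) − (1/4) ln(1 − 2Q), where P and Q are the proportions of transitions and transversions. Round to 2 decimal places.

1.03

Under the Kimura two-parameter model, d = −½ ln(1 − 2P − Q) − ¼ ln(1 − 2Q).
1 − 2P − Q = 0.1524, giving −½ ln(0.1524) = 0.940623.
1 − 2Q = 0.69, giving −¼ ln(0.69) = 0.092766.
d = 0.940623 + 0.092766 = 1.033389.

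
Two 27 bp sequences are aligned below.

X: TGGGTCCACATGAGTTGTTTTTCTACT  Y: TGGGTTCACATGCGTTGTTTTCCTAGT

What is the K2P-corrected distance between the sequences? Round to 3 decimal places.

Of 27 sites, 2 differences are transitions and 2 are transversions, so P = 2/27 ≈ 0.074074 and Q = 2/27 ≈ 0.074074.
Under the Kimura two-parameter model, d = −½ ln(1 − 2P − Q) − ¼ ln(1 − 2Q).
1 − 2P − Q = 0.777778, giving −½ ln(0.777778) = 0.125657.
1 − 2Q = 0.851852, giving −¼ ln(0.851852) = 0.040086.
d = 0.125657 + 0.040086 = 0.165743.

0.166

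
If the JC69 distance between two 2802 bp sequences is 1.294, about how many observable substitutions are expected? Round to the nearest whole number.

Invert JC69: p = (3/4)(1 − e^(−4d/3)) = 0.75 × (1 − e^(-1.725333)) = 0.75 × (1 − 0.178114) = 0.616415.
Expected differing sites = pL ≈ 0.616415 × 2802 = 1727.19483 ≈ 1727.

1727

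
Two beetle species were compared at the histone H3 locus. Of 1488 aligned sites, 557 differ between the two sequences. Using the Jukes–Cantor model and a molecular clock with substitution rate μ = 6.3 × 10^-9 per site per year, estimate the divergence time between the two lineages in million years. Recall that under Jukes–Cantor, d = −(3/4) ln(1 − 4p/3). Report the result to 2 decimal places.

41.15

p = 557/1488 ≈ 0.374328.
d = −(3/4) ln(1 − 4p/3) = −0.75 ln(1 − 0.499104) = −0.75 ln(0.500896)
  = −0.75 × (-0.691357) = 0.518518 substitutions/site.
Under a molecular clock d = 2μt, so t = d/(2μ) = 0.518518 / (2 × 6.3 × 10^-9) = 41.15 million years.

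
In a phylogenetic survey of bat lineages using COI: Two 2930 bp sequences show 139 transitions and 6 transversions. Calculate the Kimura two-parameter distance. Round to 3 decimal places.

0.052

P = 139/2930 ≈ 0.04744 and Q = 6/2930 ≈ 0.002048.
Under the Kimura two-parameter model, d = −½ ln(1 − 2P − Q) − ¼ ln(1 − 2Q).
1 − 2P − Q = 0.903072, giving −½ ln(0.903072) = 0.050976.
1 − 2Q = 0.995904, giving −¼ ln(0.995904) = 0.001026.
d = 0.050976 + 0.001026 = 0.052002.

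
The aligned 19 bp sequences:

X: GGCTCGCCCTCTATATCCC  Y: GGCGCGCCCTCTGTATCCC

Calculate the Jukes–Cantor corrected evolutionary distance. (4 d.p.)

The sequences differ at 2 of 19 sites (4, 13), so p = 2/19 ≈ 0.105263.
d = −(3/4) ln(1 − 4p/3) = −0.75 ln(1 − 0.140351) = −0.75 ln(0.859649)
  = −0.75 × (-0.151231) = 0.113423 substitutions/site.

0.1134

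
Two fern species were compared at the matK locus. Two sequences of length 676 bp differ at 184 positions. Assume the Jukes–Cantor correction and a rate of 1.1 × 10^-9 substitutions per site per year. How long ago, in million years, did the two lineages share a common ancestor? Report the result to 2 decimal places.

153.70

p = 184/676 ≈ 0.272189.
d = −(3/4) ln(1 − 4p/3) = −0.75 ln(1 − 0.362919) = −0.75 ln(0.637081)
  = −0.75 × (-0.450858) = 0.338144 substitutions/site.
Under a molecular clock d = 2μt, so t = d/(2μ) = 0.338144 / (2 × 1.1 × 10^-9) = 153.70 million years.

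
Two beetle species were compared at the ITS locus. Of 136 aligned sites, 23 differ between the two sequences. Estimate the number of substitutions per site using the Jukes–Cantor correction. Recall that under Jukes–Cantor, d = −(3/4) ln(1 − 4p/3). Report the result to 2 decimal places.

0.19

p = 23/136 ≈ 0.169118.
d = −(3/4) ln(1 − 4p/3) = −0.75 ln(1 − 0.225491) = −0.75 ln(0.774509)
  = −0.75 × (-0.255526) = 0.191645 substitutions/site.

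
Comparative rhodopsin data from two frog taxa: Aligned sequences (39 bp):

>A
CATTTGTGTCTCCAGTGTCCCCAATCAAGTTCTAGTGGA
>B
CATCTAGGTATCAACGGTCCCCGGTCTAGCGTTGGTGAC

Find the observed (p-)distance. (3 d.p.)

0.410

The sequences differ at 16 of 39 positions.
p = 16/39 = 0.410256… ≈ 0.410 (to 3 d.p.).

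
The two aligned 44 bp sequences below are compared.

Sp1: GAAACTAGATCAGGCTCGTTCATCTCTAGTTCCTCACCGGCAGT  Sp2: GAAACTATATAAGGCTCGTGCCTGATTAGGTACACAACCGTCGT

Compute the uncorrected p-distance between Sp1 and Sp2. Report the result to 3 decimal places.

The sequences differ at 14 of 44 positions.
p = 14/44 = 0.318181… ≈ 0.318 (to 3 d.p.).

0.318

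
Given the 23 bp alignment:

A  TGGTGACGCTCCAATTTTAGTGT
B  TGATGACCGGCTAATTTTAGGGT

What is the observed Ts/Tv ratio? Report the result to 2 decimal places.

Transitions are A↔G and C↔T; transversions are all other mismatches.
Transitions: 2. Transversions: 4.
R = 2/4 = 0.50.

0.50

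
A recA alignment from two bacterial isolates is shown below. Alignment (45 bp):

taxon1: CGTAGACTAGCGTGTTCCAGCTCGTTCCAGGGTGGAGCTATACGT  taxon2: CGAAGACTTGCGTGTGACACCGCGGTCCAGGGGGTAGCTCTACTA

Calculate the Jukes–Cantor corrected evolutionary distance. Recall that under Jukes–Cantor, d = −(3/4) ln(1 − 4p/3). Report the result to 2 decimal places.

The sequences differ at 12 of 45 sites, so p = 12/45 ≈ 0.266667.
d = −(3/4) ln(1 − 4p/3) = −0.75 ln(1 − 0.355556) = −0.75 ln(0.644444)
  = −0.75 × (-0.439367) = 0.329525 substitutions/site.

0.33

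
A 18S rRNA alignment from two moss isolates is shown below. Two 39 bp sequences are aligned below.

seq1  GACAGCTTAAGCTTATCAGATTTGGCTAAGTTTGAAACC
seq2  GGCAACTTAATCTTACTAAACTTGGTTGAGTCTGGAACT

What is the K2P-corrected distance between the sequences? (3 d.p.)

Of 39 sites, 11 differences are transitions and 1 are transversions, so P = 11/39 ≈ 0.282051 and Q = 1/39 ≈ 0.025641.
Under the Kimura two-parameter model, d = −½ ln(1 − 2P − Q) − ¼ ln(1 − 2Q).
1 − 2P − Q = 0.410257, giving −½ ln(0.410257) = 0.445486.
1 − 2Q = 0.948718, giving −¼ ln(0.948718) = 0.013161.
d = 0.445486 + 0.013161 = 0.458647.

0.459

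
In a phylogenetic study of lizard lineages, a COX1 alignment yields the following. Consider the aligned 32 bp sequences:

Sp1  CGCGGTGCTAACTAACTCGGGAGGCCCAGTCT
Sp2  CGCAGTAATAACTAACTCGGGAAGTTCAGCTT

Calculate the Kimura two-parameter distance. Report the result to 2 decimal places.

0.33

Of 32 sites, 7 differences are transitions and 1 are transversions, so P = 7/32 = 0.21875 and Q = 1/32 = 0.03125.
Under the Kimura two-parameter model, d = −½ ln(1 − 2P − Q) − ¼ ln(1 − 2Q).
1 − 2P − Q = 0.53125, giving −½ ln(0.53125) = 0.316261.
1 − 2Q = 0.9375, giving −¼ ln(0.9375) = 0.016135.
d = 0.316261 + 0.016135 = 0.332396.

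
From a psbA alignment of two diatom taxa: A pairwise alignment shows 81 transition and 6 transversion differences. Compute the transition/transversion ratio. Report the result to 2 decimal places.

R = 81/6 = 13.50.

13.50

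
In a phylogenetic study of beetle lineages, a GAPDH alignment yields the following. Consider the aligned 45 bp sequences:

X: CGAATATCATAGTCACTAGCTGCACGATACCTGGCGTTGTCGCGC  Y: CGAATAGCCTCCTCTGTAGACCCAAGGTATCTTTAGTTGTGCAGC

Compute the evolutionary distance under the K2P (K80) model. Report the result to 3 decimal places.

Of 45 sites, 3 differences are transitions and 15 are transversions, so P = 3/45 ≈ 0.066667 and Q = 15/45 ≈ 0.333333.
Under the Kimura two-parameter model, d = −½ ln(1 − 2P − Q) − ¼ ln(1 − 2Q).
1 − 2P − Q = 0.533333, giving −½ ln(0.533333) = 0.314305.
1 − 2Q = 0.333334, giving −¼ ln(0.333334) = 0.274653.
d = 0.314305 + 0.274653 = 0.588958.

0.589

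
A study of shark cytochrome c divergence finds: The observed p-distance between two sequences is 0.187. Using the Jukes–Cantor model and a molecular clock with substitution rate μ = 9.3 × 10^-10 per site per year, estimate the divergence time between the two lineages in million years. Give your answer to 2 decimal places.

115.64

d = −(3/4) ln(1 − 4p/3) = −0.75 ln(1 − 0.249333) = −0.75 ln(0.750667)
  = −0.75 × (-0.286793) = 0.215095 substitutions/site.
Under a molecular clock d = 2μt, so t = d/(2μ) = 0.215095 / (2 × 9.3 × 10^-10) = 115.64 million years.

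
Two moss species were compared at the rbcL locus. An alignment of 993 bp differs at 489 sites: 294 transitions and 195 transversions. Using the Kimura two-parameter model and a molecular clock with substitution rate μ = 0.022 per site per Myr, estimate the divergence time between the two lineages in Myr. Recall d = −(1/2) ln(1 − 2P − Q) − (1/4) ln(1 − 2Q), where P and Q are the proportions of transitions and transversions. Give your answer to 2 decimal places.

20.49

P = 294/993 ≈ 0.296073 and Q = 195/993 ≈ 0.196375.
Under the Kimura two-parameter model, d = −½ ln(1 − 2P − Q) − ¼ ln(1 − 2Q).
1 − 2P − Q = 0.211479, giving −½ ln(0.211479) = 0.776815.
1 − 2Q = 0.60725, giving −¼ ln(0.60725) = 0.124704.
d = 0.776815 + 0.124704 = 0.901519.
Under a molecular clock d = 2μt, so t = d/(2μ) = 0.901519 / (2 × 0.022) = 20.49 Myr.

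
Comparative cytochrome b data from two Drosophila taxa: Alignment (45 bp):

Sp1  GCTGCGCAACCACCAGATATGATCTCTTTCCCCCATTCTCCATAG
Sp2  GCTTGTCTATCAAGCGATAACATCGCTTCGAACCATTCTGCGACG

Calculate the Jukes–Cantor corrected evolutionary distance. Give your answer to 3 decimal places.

The sequences differ at 19 of 45 sites, so p = 19/45 ≈ 0.422222.
d = −(3/4) ln(1 − 4p/3) = −0.75 ln(1 − 0.562963) = −0.75 ln(0.437037)
  = −0.75 × (-0.827737) = 0.620803 substitutions/site.

0.621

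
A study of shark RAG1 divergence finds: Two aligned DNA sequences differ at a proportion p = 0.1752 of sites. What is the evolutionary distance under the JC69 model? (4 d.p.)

d = −(3/4) ln(1 − 4p/3) = −0.75 ln(1 − 0.2336) = −0.75 ln(0.7664)
  = −0.75 × (-0.266051) = 0.199538 substitutions/site.

0.1995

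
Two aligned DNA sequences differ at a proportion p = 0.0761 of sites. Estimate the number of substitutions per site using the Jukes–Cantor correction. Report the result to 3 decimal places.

0.080

d = −(3/4) ln(1 − 4p/3) = −0.75 ln(1 − 0.101467) = −0.75 ln(0.898533)
  = −0.75 × (-0.106992) = 0.080244 substitutions/site.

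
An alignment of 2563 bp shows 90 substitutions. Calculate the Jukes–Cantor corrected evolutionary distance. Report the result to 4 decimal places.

p = 90/2563 ≈ 0.035115.
d = −(3/4) ln(1 − 4p/3) = −0.75 ln(1 − 0.04682) = −0.75 ln(0.95318)
  = −0.75 × (-0.047952) = 0.035964 substitutions/site.

0.0360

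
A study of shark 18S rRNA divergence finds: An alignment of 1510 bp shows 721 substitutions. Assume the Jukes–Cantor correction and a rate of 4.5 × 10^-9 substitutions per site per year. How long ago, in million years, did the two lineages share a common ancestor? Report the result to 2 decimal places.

84.36

p = 721/1510 ≈ 0.477483.
d = −(3/4) ln(1 − 4p/3) = −0.75 ln(1 − 0.636644) = −0.75 ln(0.363356)
  = −0.75 × (-1.012372) = 0.759279 substitutions/site.
Under a molecular clock d = 2μt, so t = d/(2μ) = 0.759279 / (2 × 4.5 × 10^-9) = 84.36 million years.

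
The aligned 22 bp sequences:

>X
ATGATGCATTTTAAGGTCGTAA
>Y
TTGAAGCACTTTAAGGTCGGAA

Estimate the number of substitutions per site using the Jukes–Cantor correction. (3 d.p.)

The sequences differ at 4 of 22 sites (1, 5, 9, 20), so p = 4/22 ≈ 0.181818.
d = −(3/4) ln(1 − 4p/3) = −0.75 ln(1 − 0.242424) = −0.75 ln(0.757576)
  = −0.75 × (-0.277631) = 0.208223 substitutions/site.

0.208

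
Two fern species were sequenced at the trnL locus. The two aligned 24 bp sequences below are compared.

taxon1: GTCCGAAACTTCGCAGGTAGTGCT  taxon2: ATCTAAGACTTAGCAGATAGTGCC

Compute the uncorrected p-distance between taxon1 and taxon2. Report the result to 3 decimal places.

The sequences differ at 7 of 24 positions (sites 1, 4, 5, 7, 12, 17, 24).
p = 7/24 = 0.291666… ≈ 0.292 (to 3 d.p.).

0.292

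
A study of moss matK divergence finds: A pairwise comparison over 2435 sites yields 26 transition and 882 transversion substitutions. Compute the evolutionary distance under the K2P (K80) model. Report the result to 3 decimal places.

P = 26/2435 ≈ 0.010678 and Q = 882/2435 ≈ 0.362218.
Under the Kimura two-parameter model, d = −½ ln(1 − 2P − Q) − ¼ ln(1 − 2Q).
1 − 2P − Q = 0.616426, giving −½ ln(0.616426) = 0.241908.
1 − 2Q = 0.275564, giving −¼ ln(0.275564) = 0.322234.
d = 0.241908 + 0.322234 = 0.564142.

0.564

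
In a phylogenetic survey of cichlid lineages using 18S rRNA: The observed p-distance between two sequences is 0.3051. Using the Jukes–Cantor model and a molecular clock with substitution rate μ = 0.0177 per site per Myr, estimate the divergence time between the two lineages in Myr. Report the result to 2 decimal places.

d = −(3/4) ln(1 − 4p/3) = −0.75 ln(1 − 0.4068) = −0.75 ln(0.5932)
  = −0.75 × (-0.522224) = 0.391668 substitutions/site.
Under a molecular clock d = 2μt, so t = d/(2μ) = 0.391668 / (2 × 0.0177) = 11.06 Myr.

11.06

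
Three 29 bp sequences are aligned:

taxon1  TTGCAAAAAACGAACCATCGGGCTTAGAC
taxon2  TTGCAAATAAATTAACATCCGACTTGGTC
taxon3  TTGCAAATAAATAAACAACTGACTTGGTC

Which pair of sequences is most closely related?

taxon2 and taxon3

taxon1–taxon2: 9/29 differ, p = 0.310, d = 0.401.
taxon1–taxon3: 9/29 differ, p = 0.310, d = 0.401.
taxon2–taxon3: 3/29 differ, p = 0.103, d = 0.111.
The smallest distance is between taxon2 and taxon3.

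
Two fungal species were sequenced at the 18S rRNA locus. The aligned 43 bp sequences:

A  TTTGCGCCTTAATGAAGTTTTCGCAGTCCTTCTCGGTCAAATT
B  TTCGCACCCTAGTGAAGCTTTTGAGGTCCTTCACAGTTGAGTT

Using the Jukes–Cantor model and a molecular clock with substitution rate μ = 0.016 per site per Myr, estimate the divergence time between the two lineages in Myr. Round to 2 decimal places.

The sequences differ at 13 of 43 sites, so p = 13/43 ≈ 0.302326.
d = −(3/4) ln(1 − 4p/3) = −0.75 ln(1 − 0.403101) = −0.75 ln(0.596899)
  = −0.75 × (-0.516007) = 0.387005 substitutions/site.
Under a molecular clock d = 2μt, so t = d/(2μ) = 0.387005 / (2 × 0.016) = 12.09 Myr.

12.09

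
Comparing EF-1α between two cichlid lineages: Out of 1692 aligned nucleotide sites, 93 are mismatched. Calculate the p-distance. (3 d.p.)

p = 93/1692 = 0.054964… ≈ 0.055 (to 3 d.p.).

0.055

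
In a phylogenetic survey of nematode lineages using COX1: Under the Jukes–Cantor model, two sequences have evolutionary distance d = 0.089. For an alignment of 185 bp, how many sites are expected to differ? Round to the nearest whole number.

16

Invert JC69: p = (3/4)(1 − e^(−4d/3)) = 0.75 × (1 − e^(-0.118667)) = 0.75 × (1 − 0.888103) = 0.083923.
Expected differing sites = pL ≈ 0.083923 × 185 = 15.525755 ≈ 16.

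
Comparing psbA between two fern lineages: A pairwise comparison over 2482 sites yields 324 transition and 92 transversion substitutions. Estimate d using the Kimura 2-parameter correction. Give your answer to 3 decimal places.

P = 324/2482 ≈ 0.13054 and Q = 92/2482 ≈ 0.037067.
Under the Kimura two-parameter model, d = −½ ln(1 − 2P − Q) − ¼ ln(1 − 2Q).
1 − 2P − Q = 0.701853, giving −½ ln(0.701853) = 0.177016.
1 − 2Q = 0.925866, giving −¼ ln(0.925866) = 0.019256.
d = 0.177016 + 0.019256 = 0.196272.

0.196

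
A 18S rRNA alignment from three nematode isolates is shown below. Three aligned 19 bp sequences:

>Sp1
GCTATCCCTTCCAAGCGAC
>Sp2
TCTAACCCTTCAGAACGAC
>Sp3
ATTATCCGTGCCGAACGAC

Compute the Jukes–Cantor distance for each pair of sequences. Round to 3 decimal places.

d(Sp1,Sp2) = 0.324, d(Sp1,Sp3) = 0.410, d(Sp2,Sp3) = 0.410

Sp1–Sp2: 5/19 sites differ → p ≈ 0.263158, d = −0.75 ln(1 − 0.350877) = 0.324100 ≈ 0.324.
Sp1–Sp3: 6/19 sites differ → p ≈ 0.315789, d = −0.75 ln(1 − 0.421052) = 0.409907 ≈ 0.410.
Sp2–Sp3: 6/19 sites differ → p ≈ 0.315789, d = −0.75 ln(1 − 0.421052) = 0.409907 ≈ 0.410.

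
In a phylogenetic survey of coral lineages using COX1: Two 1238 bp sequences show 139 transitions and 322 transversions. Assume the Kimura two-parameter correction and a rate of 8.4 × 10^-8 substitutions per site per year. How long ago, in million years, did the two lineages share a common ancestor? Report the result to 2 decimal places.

3.07

P = 139/1238 ≈ 0.112278 and Q = 322/1238 ≈ 0.260097.
Under the Kimura two-parameter model, d = −½ ln(1 − 2P − Q) − ¼ ln(1 − 2Q).
1 − 2P − Q = 0.515347, giving −½ ln(0.515347) = 0.331457.
1 − 2Q = 0.479806, giving −¼ ln(0.479806) = 0.183593.
d = 0.331457 + 0.183593 = 0.515050.
Under a molecular clock d = 2μt, so t = d/(2μ) = 0.515050 / (2 × 8.4 × 10^-8) = 3.07 million years.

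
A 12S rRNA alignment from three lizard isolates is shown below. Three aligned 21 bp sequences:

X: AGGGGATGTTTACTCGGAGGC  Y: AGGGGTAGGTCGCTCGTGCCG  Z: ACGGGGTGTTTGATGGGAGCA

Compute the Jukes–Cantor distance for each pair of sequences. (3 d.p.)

X–Y: 10/21 sites differ → p ≈ 0.47619, d = −0.75 ln(1 − 0.63492) = 0.755729 ≈ 0.756.
X–Z: 7/21 sites differ → p ≈ 0.333333, d = −0.75 ln(1 − 0.444444) = 0.440839 ≈ 0.441.
Y–Z: 11/21 sites differ → p ≈ 0.52381, d = −0.75 ln(1 − 0.698413) = 0.899023 ≈ 0.899.

d(X,Y) = 0.756, d(X,Z) = 0.441, d(Y,Z) = 0.899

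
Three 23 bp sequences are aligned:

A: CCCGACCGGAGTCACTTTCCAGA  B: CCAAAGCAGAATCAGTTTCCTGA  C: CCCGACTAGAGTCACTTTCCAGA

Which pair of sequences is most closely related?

A and C

A–B: 7/23 differ, p = 0.304, d = 0.390.
A–C: 2/23 differ, p = 0.087, d = 0.092.
B–C: 7/23 differ, p = 0.304, d = 0.390.
The smallest distance is between A and C.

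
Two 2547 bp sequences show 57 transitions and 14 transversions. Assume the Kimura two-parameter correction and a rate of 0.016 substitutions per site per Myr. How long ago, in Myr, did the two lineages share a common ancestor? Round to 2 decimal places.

P = 57/2547 ≈ 0.022379 and Q = 14/2547 ≈ 0.005497.
Under the Kimura two-parameter model, d = −½ ln(1 − 2P − Q) − ¼ ln(1 − 2Q).
1 − 2P − Q = 0.949745, giving −½ ln(0.949745) = 0.025781.
1 − 2Q = 0.989006, giving −¼ ln(0.989006) = 0.002764.
d = 0.025781 + 0.002764 = 0.028545.
Under a molecular clock d = 2μt, so t = d/(2μ) = 0.028545 / (2 × 0.016) = 0.89 Myr.

0.89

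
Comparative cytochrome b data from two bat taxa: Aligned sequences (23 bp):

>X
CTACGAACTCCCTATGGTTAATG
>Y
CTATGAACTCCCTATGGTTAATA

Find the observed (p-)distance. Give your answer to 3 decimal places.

0.087

The sequences differ at 2 of 23 positions (sites 4, 23).
p = 2/23 = 0.086956… ≈ 0.087 (to 3 d.p.).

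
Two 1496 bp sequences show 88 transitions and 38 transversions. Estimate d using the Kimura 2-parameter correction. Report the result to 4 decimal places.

0.0902

P = 88/1496 ≈ 0.058824 and Q = 38/1496 ≈ 0.025401.
Under the Kimura two-parameter model, d = −½ ln(1 − 2P − Q) − ¼ ln(1 − 2Q).
1 − 2P − Q = 0.856951, giving −½ ln(0.856951) = 0.077187.
1 − 2Q = 0.949198, giving −¼ ln(0.949198) = 0.013034.
d = 0.077187 + 0.013034 = 0.090221.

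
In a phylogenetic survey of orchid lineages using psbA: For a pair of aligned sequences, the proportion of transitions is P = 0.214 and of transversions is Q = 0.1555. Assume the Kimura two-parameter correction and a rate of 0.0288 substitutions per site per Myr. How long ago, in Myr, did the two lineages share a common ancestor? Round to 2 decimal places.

9.22

Under the Kimura two-parameter model, d = −½ ln(1 − 2P − Q) − ¼ ln(1 − 2Q).
1 − 2P − Q = 0.4165, giving −½ ln(0.4165) = 0.437934.
1 − 2Q = 0.689, giving −¼ ln(0.689) = 0.093129.
d = 0.437934 + 0.093129 = 0.531063.
Under a molecular clock d = 2μt, so t = d/(2μ) = 0.531063 / (2 × 0.0288) = 9.22 Myr.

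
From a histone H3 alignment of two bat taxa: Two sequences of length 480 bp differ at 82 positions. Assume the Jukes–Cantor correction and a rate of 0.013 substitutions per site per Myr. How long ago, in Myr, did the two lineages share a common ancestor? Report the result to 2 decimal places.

p = 82/480 ≈ 0.170833.
d = −(3/4) ln(1 − 4p/3) = −0.75 ln(1 − 0.227777) = −0.75 ln(0.772223)
  = −0.75 × (-0.258482) = 0.193862 substitutions/site.
Under a molecular clock d = 2μt, so t = d/(2μ) = 0.193862 / (2 × 0.013) = 7.46 Myr.

7.46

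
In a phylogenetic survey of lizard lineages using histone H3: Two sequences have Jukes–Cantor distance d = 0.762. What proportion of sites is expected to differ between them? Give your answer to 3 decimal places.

p = (3/4)(1 − e^(−4d/3)) = 0.75 × (1 − e^(-1.016)) = 0.75 × (1 − 0.362040) = 0.478470.

0.478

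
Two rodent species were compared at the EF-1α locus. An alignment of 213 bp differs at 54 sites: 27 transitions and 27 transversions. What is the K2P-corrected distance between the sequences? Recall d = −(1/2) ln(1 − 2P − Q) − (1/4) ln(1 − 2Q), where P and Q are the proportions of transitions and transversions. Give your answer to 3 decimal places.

P = 27/213 ≈ 0.126761 and Q = 27/213 ≈ 0.126761.
Under the Kimura two-parameter model, d = −½ ln(1 − 2P − Q) − ¼ ln(1 − 2Q).
1 − 2P − Q = 0.619717, giving −½ ln(0.619717) = 0.239246.
1 − 2Q = 0.746478, giving −¼ ln(0.746478) = 0.073097.
d = 0.239246 + 0.073097 = 0.312343.

0.312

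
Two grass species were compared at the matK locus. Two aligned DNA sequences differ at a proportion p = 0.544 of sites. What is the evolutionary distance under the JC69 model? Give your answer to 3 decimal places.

0.969

d = −(3/4) ln(1 − 4p/3) = −0.75 ln(1 − 0.725333) = −0.75 ln(0.274667)
  = −0.75 × (-1.292196) = 0.969147 substitutions/site.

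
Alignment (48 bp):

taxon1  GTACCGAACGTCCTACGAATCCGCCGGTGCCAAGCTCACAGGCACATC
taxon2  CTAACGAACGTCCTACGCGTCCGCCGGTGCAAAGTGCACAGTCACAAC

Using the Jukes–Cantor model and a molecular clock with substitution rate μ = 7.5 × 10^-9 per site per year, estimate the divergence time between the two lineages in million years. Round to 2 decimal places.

14.38

The sequences differ at 9 of 48 sites (1, 4, 18, 19, 31, 35, 36, 42, 47), so p = 9/48 = 0.1875.
d = −(3/4) ln(1 − 4p/3) = −0.75 ln(1 − 0.25) = −0.75 ln(0.75)
  = −0.75 × (-0.287682) = 0.215762 substitutions/site.
Under a molecular clock d = 2μt, so t = d/(2μ) = 0.215762 / (2 × 7.5 × 10^-9) = 14.38 million years.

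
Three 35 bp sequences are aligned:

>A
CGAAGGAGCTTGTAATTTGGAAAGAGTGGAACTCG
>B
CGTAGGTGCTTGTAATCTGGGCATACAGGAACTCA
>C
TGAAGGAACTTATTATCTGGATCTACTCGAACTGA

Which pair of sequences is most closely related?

A and B

A–B: 9/35 differ, p = 0.257, d = 0.315.
A–C: 12/35 differ, p = 0.343, d = 0.458.
B–C: 12/35 differ, p = 0.343, d = 0.458.
The smallest distance is between A and B.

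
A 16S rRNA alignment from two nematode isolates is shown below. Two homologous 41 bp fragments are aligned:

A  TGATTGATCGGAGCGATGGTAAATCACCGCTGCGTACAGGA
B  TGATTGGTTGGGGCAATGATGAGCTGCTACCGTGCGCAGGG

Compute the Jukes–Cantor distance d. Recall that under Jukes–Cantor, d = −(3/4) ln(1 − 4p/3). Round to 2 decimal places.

0.60

The sequences differ at 17 of 41 sites, so p = 17/41 ≈ 0.414634.
d = −(3/4) ln(1 − 4p/3) = −0.75 ln(1 − 0.552845) = −0.75 ln(0.447155)
  = −0.75 × (-0.804850) = 0.603638 substitutions/site.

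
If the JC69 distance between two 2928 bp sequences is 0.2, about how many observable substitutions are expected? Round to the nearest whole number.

Invert JC69: p = (3/4)(1 − e^(−4d/3)) = 0.75 × (1 − e^(-0.266667)) = 0.75 × (1 − 0.765928) = 0.175554.
Expected differing sites = pL ≈ 0.175554 × 2928 = 514.022112 ≈ 514.

514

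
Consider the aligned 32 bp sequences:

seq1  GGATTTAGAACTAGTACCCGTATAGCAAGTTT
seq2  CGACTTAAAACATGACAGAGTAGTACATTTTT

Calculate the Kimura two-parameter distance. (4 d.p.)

Of 32 sites, 3 differences are transitions and 12 are transversions, so P = 3/32 = 0.09375 and Q = 12/32 = 0.375.
Under the Kimura two-parameter model, d = −½ ln(1 − 2P − Q) − ¼ ln(1 − 2Q).
1 − 2P − Q = 0.4375, giving −½ ln(0.4375) = 0.413339.
1 − 2Q = 0.25, giving −¼ ln(0.25) = 0.346574.
d = 0.413339 + 0.346574 = 0.759913.

0.7599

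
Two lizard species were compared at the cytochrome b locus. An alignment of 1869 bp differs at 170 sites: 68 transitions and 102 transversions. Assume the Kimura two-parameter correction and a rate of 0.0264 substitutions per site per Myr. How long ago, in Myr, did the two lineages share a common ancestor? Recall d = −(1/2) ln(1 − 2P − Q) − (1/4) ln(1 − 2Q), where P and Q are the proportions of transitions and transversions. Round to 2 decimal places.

1.84

P = 68/1869 ≈ 0.036383 and Q = 102/1869 ≈ 0.054575.
Under the Kimura two-parameter model, d = −½ ln(1 − 2P − Q) − ¼ ln(1 − 2Q).
1 − 2P − Q = 0.872659, giving −½ ln(0.872659) = 0.068105.
1 − 2Q = 0.89085, giving −¼ ln(0.89085) = 0.028895.
d = 0.068105 + 0.028895 = 0.097000.
Under a molecular clock d = 2μt, so t = d/(2μ) = 0.097000 / (2 × 0.0264) = 1.84 Myr.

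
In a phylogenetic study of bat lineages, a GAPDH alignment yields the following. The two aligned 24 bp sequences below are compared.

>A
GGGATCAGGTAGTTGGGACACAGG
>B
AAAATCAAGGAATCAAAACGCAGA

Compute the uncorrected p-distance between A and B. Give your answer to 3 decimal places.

0.500

The sequences differ at 12 of 24 positions.
p = 12/24 = 0.500.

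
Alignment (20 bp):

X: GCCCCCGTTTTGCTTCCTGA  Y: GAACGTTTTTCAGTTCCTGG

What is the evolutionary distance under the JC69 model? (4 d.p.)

0.6872

The sequences differ at 9 of 20 sites (2, 3, 5, 6, 7, 11, 12, 13, 20), so p = 9/20 = 0.45.
d = −(3/4) ln(1 − 4p/3) = −0.75 ln(1 − 0.6) = −0.75 ln(0.4)
  = −0.75 × (-0.916291) = 0.687218 substitutions/site.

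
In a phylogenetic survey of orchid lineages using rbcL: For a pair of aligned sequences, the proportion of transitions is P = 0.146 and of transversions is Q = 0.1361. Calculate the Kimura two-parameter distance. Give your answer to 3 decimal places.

0.359

Under the Kimura two-parameter model, d = −½ ln(1 − 2P − Q) − ¼ ln(1 − 2Q).
1 − 2P − Q = 0.5719, giving −½ ln(0.5719) = 0.279396.
1 − 2Q = 0.7278, giving −¼ ln(0.7278) = 0.079432.
d = 0.279396 + 0.079432 = 0.358828.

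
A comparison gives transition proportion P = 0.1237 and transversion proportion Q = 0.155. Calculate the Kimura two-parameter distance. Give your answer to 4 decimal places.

0.3502

Under the Kimura two-parameter model, d = −½ ln(1 − 2P − Q) − ¼ ln(1 − 2Q).
1 − 2P − Q = 0.5976, giving −½ ln(0.5976) = 0.257417.
1 − 2Q = 0.69, giving −¼ ln(0.69) = 0.092766.
d = 0.257417 + 0.092766 = 0.350183.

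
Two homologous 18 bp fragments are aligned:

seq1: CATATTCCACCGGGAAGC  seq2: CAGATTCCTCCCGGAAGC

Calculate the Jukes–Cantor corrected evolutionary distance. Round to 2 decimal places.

0.19

The sequences differ at 3 of 18 sites (3, 9, 12), so p = 3/18 ≈ 0.166667.
d = −(3/4) ln(1 − 4p/3) = −0.75 ln(1 − 0.222223) = −0.75 ln(0.777777)
  = −0.75 × (-0.251315) = 0.188486 substitutions/site.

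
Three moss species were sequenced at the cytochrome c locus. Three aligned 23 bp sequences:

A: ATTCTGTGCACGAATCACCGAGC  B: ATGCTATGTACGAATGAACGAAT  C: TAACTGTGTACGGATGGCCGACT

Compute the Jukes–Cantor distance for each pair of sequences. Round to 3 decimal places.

A–B: 7/23 sites differ → p ≈ 0.304348, d = −0.75 ln(1 − 0.405797) = 0.390401 ≈ 0.390.
A–C: 9/23 sites differ → p ≈ 0.391304, d = −0.75 ln(1 − 0.521739) = 0.553199 ≈ 0.553.
B–C: 8/23 sites differ → p ≈ 0.347826, d = −0.75 ln(1 − 0.463768) = 0.467391 ≈ 0.467.

d(A,B) = 0.390, d(A,C) = 0.553, d(B,C) = 0.467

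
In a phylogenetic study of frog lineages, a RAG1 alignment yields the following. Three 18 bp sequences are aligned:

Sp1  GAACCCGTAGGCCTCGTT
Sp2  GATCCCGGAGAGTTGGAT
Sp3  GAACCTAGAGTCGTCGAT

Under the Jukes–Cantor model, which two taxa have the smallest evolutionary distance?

Sp1 and Sp3

Sp1–Sp2: 7/18 differ, p = 0.389, d = 0.548.
Sp1–Sp3: 6/18 differ, p = 0.333, d = 0.441.
Sp2–Sp3: 7/18 differ, p = 0.389, d = 0.548.
The smallest distance is between Sp1 and Sp3.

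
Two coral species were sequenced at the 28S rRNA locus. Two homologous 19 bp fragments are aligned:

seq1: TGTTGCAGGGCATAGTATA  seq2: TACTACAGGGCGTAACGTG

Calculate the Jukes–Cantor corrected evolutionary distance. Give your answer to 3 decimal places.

The sequences differ at 8 of 19 sites (2, 3, 5, 12, 15, 16, 17, 19), so p = 8/19 ≈ 0.421053.
d = −(3/4) ln(1 − 4p/3) = −0.75 ln(1 − 0.561404) = −0.75 ln(0.438596)
  = −0.75 × (-0.824177) = 0.618133 substitutions/site.

0.618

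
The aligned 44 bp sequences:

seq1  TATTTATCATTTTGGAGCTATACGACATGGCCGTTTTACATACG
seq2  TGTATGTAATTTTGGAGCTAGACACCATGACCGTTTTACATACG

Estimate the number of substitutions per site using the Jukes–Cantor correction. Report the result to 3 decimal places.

0.208

The sequences differ at 8 of 44 sites (2, 4, 6, 8, 21, 24, 25, 30), so p = 8/44 ≈ 0.181818.
d = −(3/4) ln(1 − 4p/3) = −0.75 ln(1 − 0.242424) = −0.75 ln(0.757576)
  = −0.75 × (-0.277631) = 0.208223 substitutions/site.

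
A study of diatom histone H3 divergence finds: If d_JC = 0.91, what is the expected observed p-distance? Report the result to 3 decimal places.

p = (3/4)(1 − e^(−4d/3)) = 0.75 × (1 − e^(-1.213333)) = 0.75 × (1 − 0.297205) = 0.527096.

0.527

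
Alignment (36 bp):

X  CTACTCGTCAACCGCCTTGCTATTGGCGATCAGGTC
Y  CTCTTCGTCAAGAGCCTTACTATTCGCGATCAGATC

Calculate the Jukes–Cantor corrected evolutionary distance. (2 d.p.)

The sequences differ at 7 of 36 sites (3, 4, 12, 13, 19, 25, 34), so p = 7/36 ≈ 0.194444.
d = −(3/4) ln(1 − 4p/3) = −0.75 ln(1 − 0.259259) = −0.75 ln(0.740741)
  = −0.75 × (-0.300104) = 0.225078 substitutions/site.

0.23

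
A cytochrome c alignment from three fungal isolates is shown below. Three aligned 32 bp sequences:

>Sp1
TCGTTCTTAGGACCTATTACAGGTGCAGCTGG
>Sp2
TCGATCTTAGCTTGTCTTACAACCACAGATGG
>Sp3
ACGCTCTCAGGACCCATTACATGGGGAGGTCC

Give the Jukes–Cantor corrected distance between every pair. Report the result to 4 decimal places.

Sp1–Sp2: 11/32 sites differ → p = 0.34375, d = −0.75 ln(1 − 0.458333) = 0.459828 ≈ 0.4598.
Sp1–Sp3: 10/32 sites differ → p = 0.3125, d = −0.75 ln(1 − 0.416667) = 0.404248 ≈ 0.4042.
Sp2–Sp3: 17/32 sites differ → p = 0.53125, d = −0.75 ln(1 − 0.708333) = 0.924107 ≈ 0.9241.

d(Sp1,Sp2) = 0.4598, d(Sp1,Sp3) = 0.4042, d(Sp2,Sp3) = 0.9241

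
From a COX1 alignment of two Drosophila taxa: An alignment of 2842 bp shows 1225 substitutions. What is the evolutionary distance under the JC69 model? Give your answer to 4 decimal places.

0.6412

p = 1225/2842 ≈ 0.431034.
d = −(3/4) ln(1 − 4p/3) = −0.75 ln(1 − 0.574712) = −0.75 ln(0.425288)
  = −0.75 × (-0.854989) = 0.641242 substitutions/site.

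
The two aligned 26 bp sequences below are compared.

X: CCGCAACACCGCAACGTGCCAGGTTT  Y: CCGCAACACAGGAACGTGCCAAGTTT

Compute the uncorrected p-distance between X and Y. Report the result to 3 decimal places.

The sequences differ at 3 of 26 positions (sites 10, 12, 22).
p = 3/26 = 0.115384… ≈ 0.115 (to 3 d.p.).

0.115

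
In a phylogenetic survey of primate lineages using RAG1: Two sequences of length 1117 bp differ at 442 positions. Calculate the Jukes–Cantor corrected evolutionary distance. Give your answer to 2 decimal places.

0.56

p = 442/1117 ≈ 0.395703.
d = −(3/4) ln(1 − 4p/3) = −0.75 ln(1 − 0.527604) = −0.75 ln(0.472396)
  = −0.75 × (-0.749938) = 0.562454 substitutions/site.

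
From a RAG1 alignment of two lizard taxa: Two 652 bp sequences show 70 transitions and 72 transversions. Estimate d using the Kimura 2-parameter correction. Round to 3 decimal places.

0.259

P = 70/652 ≈ 0.107362 and Q = 72/652 ≈ 0.110429.
Under the Kimura two-parameter model, d = −½ ln(1 − 2P − Q) − ¼ ln(1 − 2Q).
1 − 2P − Q = 0.674847, giving −½ ln(0.674847) = 0.196635.
1 − 2Q = 0.779142, giving −¼ ln(0.779142) = 0.062390.
d = 0.196635 + 0.062390 = 0.259025.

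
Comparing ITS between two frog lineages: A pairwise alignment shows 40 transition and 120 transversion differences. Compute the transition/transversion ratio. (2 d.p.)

0.33

R = 40/120 = 0.333333… ≈ 0.33 (to 2 d.p.).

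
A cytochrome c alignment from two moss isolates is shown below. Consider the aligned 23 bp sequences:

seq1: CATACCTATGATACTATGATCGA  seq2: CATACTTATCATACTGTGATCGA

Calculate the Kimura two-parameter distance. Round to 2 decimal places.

Of 23 sites, 2 differences are transitions and 1 are transversions, so P = 2/23 ≈ 0.086957 and Q = 1/23 ≈ 0.043478.
Under the Kimura two-parameter model, d = −½ ln(1 − 2P − Q) − ¼ ln(1 − 2Q).
1 − 2P − Q = 0.782608, giving −½ ln(0.782608) = 0.122562.
1 − 2Q = 0.913044, giving −¼ ln(0.913044) = 0.022743.
d = 0.122562 + 0.022743 = 0.145305.

0.15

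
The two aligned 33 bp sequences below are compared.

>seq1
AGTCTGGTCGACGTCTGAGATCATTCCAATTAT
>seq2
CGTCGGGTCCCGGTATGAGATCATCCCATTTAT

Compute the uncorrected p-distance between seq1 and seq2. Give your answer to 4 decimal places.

The sequences differ at 8 of 33 positions (sites 1, 5, 10, 11, 12, 15, 25, 29).
p = 8/33 = 0.242424… ≈ 0.2424 (to 4 d.p.).

0.2424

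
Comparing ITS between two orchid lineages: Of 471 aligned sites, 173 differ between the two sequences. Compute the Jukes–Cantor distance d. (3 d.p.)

0.505

p = 173/471 ≈ 0.367304.
d = −(3/4) ln(1 − 4p/3) = −0.75 ln(1 − 0.489739) = −0.75 ln(0.510261)
  = −0.75 × (-0.672833) = 0.504625 substitutions/site.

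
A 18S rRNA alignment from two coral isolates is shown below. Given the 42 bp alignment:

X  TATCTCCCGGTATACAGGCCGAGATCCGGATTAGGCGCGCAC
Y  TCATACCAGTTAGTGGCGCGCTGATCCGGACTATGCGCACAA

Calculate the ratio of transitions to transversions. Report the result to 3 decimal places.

Transitions are A↔G and C↔T; transversions are all other mismatches.
Transitions: 4. Transversions: 14.
R = 4/14 = 0.285714… ≈ 0.286 (to 3 d.p.).

0.286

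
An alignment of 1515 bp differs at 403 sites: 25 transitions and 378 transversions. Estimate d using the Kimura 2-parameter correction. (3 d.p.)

0.339

P = 25/1515 ≈ 0.016502 and Q = 378/1515 ≈ 0.249505.
Under the Kimura two-parameter model, d = −½ ln(1 − 2P − Q) − ¼ ln(1 − 2Q).
1 − 2P − Q = 0.717491, giving −½ ln(0.717491) = 0.165997.
1 − 2Q = 0.50099, giving −¼ ln(0.50099) = 0.172792.
d = 0.165997 + 0.172792 = 0.338789.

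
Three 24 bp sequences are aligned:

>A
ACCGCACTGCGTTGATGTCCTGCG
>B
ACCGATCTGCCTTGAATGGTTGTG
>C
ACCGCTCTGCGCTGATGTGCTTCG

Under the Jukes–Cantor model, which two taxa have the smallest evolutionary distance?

A and C

A–B: 9/24 differ, p = 0.375, d = 0.520.
A–C: 4/24 differ, p = 0.167, d = 0.188.
B–C: 9/24 differ, p = 0.375, d = 0.520.
The smallest distance is between A and C.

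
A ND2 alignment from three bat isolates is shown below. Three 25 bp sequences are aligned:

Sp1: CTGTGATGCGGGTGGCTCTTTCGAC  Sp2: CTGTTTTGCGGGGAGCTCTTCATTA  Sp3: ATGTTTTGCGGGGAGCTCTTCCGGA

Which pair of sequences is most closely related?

Sp1–Sp2: 9/25 differ, p = 0.360, d = 0.490.
Sp1–Sp3: 8/25 differ, p = 0.320, d = 0.417.
Sp2–Sp3: 4/25 differ, p = 0.160, d = 0.180.
The smallest distance is between Sp2 and Sp3.

Sp2 and Sp3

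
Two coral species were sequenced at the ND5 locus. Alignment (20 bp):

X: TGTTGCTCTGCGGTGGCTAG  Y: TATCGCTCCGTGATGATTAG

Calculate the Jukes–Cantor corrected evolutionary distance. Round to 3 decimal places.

The sequences differ at 7 of 20 sites (2, 4, 9, 11, 13, 16, 17), so p = 7/20 = 0.35.
d = −(3/4) ln(1 − 4p/3) = −0.75 ln(1 − 0.466667) = −0.75 ln(0.533333)
  = −0.75 × (-0.628609) = 0.471457 substitutions/site.

0.471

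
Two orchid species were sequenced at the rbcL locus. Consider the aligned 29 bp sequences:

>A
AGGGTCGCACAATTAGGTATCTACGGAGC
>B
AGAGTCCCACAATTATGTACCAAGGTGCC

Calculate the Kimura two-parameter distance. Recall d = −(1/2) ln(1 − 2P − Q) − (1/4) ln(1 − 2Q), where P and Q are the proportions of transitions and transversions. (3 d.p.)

Of 29 sites, 3 differences are transitions and 6 are transversions, so P = 3/29 ≈ 0.103448 and Q = 6/29 ≈ 0.206897.
Under the Kimura two-parameter model, d = −½ ln(1 − 2P − Q) − ¼ ln(1 − 2Q).
1 − 2P − Q = 0.586207, giving −½ ln(0.586207) = 0.267041.
1 − 2Q = 0.586206, giving −¼ ln(0.586206) = 0.133521.
d = 0.267041 + 0.133521 = 0.400562.

0.401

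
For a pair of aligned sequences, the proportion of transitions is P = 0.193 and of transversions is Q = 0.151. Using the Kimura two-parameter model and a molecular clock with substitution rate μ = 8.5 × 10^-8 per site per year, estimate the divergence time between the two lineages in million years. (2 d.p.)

2.79

Under the Kimura two-parameter model, d = −½ ln(1 − 2P − Q) − ¼ ln(1 − 2Q).
1 − 2P − Q = 0.463, giving −½ ln(0.463) = 0.385014.
1 − 2Q = 0.698, giving −¼ ln(0.698) = 0.089884.
d = 0.385014 + 0.089884 = 0.474898.
Under a molecular clock d = 2μt, so t = d/(2μ) = 0.474898 / (2 × 8.5 × 10^-8) = 2.79 million years.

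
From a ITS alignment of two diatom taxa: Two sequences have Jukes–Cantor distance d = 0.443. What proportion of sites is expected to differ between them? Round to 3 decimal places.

p = (3/4)(1 − e^(−4d/3)) = 0.75 × (1 − e^(-0.590667)) = 0.75 × (1 − 0.553958) = 0.334532.

0.335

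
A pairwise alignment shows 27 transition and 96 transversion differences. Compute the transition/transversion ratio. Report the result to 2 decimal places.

0.28

R = 27/96 = 0.28125 ≈ 0.28 (to 2 d.p.).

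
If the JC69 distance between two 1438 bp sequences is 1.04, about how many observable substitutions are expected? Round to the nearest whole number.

Invert JC69: p = (3/4)(1 − e^(−4d/3)) = 0.75 × (1 − e^(-1.386667)) = 0.75 × (1 − 0.249907) = 0.562570.
Expected differing sites = pL ≈ 0.562570 × 1438 = 808.97566 ≈ 809.

809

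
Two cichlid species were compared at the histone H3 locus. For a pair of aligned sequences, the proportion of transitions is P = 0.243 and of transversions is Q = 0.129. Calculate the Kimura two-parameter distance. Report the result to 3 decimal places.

Under the Kimura two-parameter model, d = −½ ln(1 − 2P − Q) − ¼ ln(1 − 2Q).
1 − 2P − Q = 0.385, giving −½ ln(0.385) = 0.477256.
1 − 2Q = 0.742, giving −¼ ln(0.742) = 0.074602.
d = 0.477256 + 0.074602 = 0.551858.

0.552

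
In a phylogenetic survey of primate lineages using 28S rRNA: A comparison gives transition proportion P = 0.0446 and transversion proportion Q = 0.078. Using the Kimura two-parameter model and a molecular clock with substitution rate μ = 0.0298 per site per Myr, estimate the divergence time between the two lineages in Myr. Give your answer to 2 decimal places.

2.25

Under the Kimura two-parameter model, d = −½ ln(1 − 2P − Q) − ¼ ln(1 − 2Q).
1 − 2P − Q = 0.8328, giving −½ ln(0.8328) = 0.091481.
1 − 2Q = 0.844, giving −¼ ln(0.844) = 0.042401.
d = 0.091481 + 0.042401 = 0.133882.
Under a molecular clock d = 2μt, so t = d/(2μ) = 0.133882 / (2 × 0.0298) = 2.25 Myr.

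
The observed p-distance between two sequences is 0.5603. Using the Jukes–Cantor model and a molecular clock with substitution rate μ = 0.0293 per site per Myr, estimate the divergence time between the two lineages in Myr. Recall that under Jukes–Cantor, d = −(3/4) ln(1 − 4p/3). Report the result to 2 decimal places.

d = −(3/4) ln(1 − 4p/3) = −0.75 ln(1 − 0.747067) = −0.75 ln(0.252933)
  = −0.75 × (-1.374631) = 1.030973 substitutions/site.
Under a molecular clock d = 2μt, so t = d/(2μ) = 1.030973 / (2 × 0.0293) = 17.59 Myr.

17.59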